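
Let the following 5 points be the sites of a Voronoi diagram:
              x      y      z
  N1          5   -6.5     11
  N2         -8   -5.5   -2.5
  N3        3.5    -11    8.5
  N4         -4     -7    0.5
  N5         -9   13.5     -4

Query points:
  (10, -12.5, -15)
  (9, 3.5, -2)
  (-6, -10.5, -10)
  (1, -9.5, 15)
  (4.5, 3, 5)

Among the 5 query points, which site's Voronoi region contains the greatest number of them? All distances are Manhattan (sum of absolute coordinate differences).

(10, -12.5, -15) — d to each: N1:37, N2:37.5, N3:31.5, N4:35, N5:56 → nearest is N3
(9, 3.5, -2) — d to each: N1:27, N2:26.5, N3:30.5, N4:26, N5:30 → nearest is N4
(-6, -10.5, -10) — d to each: N1:36, N2:14.5, N3:28.5, N4:16, N5:33 → nearest is N2
(1, -9.5, 15) — d to each: N1:11, N2:30.5, N3:10.5, N4:22, N5:52 → nearest is N3
(4.5, 3, 5) — d to each: N1:16, N2:28.5, N3:18.5, N4:23, N5:33 → nearest is N1
Tally — N1:1, N2:1, N3:2, N4:1. N3 captures the most (2).

N3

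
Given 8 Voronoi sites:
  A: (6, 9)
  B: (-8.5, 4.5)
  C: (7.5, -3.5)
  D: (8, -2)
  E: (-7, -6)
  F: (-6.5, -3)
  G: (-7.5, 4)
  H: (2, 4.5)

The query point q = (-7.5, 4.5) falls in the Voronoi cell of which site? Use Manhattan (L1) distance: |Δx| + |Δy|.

d(q,A) = |-7.5−6| + |4.5−9| = 13.5 + 4.5 = 18
d(q,B) = |-7.5−(-8.5)| + |4.5−4.5| = 1 + 0 = 1
d(q,C) = |-7.5−7.5| + |4.5−(-3.5)| = 15 + 8 = 23
d(q,D) = |-7.5−8| + |4.5−(-2)| = 15.5 + 6.5 = 22
d(q,E) = |-7.5−(-7)| + |4.5−(-6)| = 0.5 + 10.5 = 11
d(q,F) = |-7.5−(-6.5)| + |4.5−(-3)| = 1 + 7.5 = 8.5
d(q,G) = |-7.5−(-7.5)| + |4.5−4| = 0 + 0.5 = 0.5
d(q,H) = |-7.5−2| + |4.5−4.5| = 9.5 + 0 = 9.5
Minimum is at G.

G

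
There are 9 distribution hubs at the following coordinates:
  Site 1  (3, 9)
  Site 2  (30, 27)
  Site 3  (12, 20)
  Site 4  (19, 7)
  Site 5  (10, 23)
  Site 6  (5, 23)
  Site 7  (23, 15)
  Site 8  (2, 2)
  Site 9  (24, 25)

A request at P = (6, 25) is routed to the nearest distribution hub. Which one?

Since √ is increasing, it suffices to compare squared distances:
d²(P, Site 1) = (6−3)² + (25−9)² = 9 + 256 = 265
d²(P, Site 2) = (6−30)² + (25−27)² = 576 + 4 = 580
d²(P, Site 3) = (6−12)² + (25−20)² = 36 + 25 = 61
d²(P, Site 4) = (6−19)² + (25−7)² = 169 + 324 = 493
d²(P, Site 5) = (6−10)² + (25−23)² = 16 + 4 = 20
d²(P, Site 6) = (6−5)² + (25−23)² = 1 + 4 = 5
d²(P, Site 7) = (6−23)² + (25−15)² = 289 + 100 = 389
d²(P, Site 8) = (6−2)² + (25−2)² = 16 + 529 = 545
d²(P, Site 9) = (6−24)² + (25−25)² = 324 + 0 = 324
Site 6 is nearest.

Site 6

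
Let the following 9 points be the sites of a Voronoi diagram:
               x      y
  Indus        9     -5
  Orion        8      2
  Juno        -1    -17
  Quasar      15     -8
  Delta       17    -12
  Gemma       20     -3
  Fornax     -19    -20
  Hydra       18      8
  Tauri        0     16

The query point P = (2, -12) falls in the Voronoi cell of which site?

Since √ is increasing, it suffices to compare squared distances:
d²(P, Indus) = (2−9)² + (-12−(-5))² = 49 + 49 = 98
d²(P, Orion) = (2−8)² + (-12−2)² = 36 + 196 = 232
d²(P, Juno) = (2−(-1))² + (-12−(-17))² = 9 + 25 = 34
d²(P, Quasar) = (2−15)² + (-12−(-8))² = 169 + 16 = 185
d²(P, Delta) = (2−17)² + (-12−(-12))² = 225 + 0 = 225
d²(P, Gemma) = (2−20)² + (-12−(-3))² = 324 + 81 = 405
d²(P, Fornax) = (2−(-19))² + (-12−(-20))² = 441 + 64 = 505
d²(P, Hydra) = (2−18)² + (-12−8)² = 256 + 400 = 656
d²(P, Tauri) = (2−0)² + (-12−16)² = 4 + 784 = 788
The smallest is to Juno, so P lies in the Voronoi region of Juno.

Juno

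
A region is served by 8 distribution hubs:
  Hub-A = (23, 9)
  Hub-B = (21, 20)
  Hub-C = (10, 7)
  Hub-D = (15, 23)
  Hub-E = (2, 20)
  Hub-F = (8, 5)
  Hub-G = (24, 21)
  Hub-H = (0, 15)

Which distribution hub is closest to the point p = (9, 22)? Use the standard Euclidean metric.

Since √ is increasing, it suffices to compare squared distances:
d²(p, Hub-A) = (9−23)² + (22−9)² = 196 + 169 = 365
d²(p, Hub-B) = (9−21)² + (22−20)² = 144 + 4 = 148
d²(p, Hub-C) = (9−10)² + (22−7)² = 1 + 225 = 226
d²(p, Hub-D) = (9−15)² + (22−23)² = 36 + 1 = 37
d²(p, Hub-E) = (9−2)² + (22−20)² = 49 + 4 = 53
d²(p, Hub-F) = (9−8)² + (22−5)² = 1 + 289 = 290
d²(p, Hub-G) = (9−24)² + (22−21)² = 225 + 1 = 226
d²(p, Hub-H) = (9−0)² + (22−15)² = 81 + 49 = 130
The smallest is to Hub-D, so p lies in the Voronoi region of Hub-D.

Hub-D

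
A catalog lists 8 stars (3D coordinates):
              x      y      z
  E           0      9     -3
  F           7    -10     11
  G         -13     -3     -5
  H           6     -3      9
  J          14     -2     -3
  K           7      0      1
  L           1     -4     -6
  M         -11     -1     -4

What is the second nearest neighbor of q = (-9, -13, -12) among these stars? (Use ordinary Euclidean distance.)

Squared Euclidean distances:
|qE|² = (-9−0)² + (-13−9)² + (-12−(-3))² = 81 + 484 + 81 = 646
|qF|² = (-9−7)² + (-13−(-10))² + (-12−11)² = 256 + 9 + 529 = 794
|qG|² = (-9−(-13))² + (-13−(-3))² + (-12−(-5))² = 16 + 100 + 49 = 165
|qH|² = (-9−6)² + (-13−(-3))² + (-12−9)² = 225 + 100 + 441 = 766
|qJ|² = (-9−14)² + (-13−(-2))² + (-12−(-3))² = 529 + 121 + 81 = 731
|qK|² = (-9−7)² + (-13−0)² + (-12−1)² = 256 + 169 + 169 = 594
|qL|² = (-9−1)² + (-13−(-4))² + (-12−(-6))² = 100 + 81 + 36 = 217
|qM|² = (-9−(-11))² + (-13−(-1))² + (-12−(-4))² = 4 + 144 + 64 = 212
Sorted ascending: G, M, L, … — the second-nearest is M.

M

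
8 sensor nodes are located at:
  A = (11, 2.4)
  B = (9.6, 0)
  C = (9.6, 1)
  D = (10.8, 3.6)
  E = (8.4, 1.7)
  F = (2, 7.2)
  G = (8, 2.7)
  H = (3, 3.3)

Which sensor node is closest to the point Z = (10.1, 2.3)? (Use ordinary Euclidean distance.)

Compare squared distances (the ordering matches that of the actual distances):
|ZA|² = (10.1−11)² + (2.3−2.4)² = 0.81 + 0.01 = 0.82
|ZB|² = (10.1−9.6)² + (2.3−0)² = 0.25 + 5.29 = 5.54
|ZC|² = (10.1−9.6)² + (2.3−1)² = 0.25 + 1.69 = 1.94
|ZD|² = (10.1−10.8)² + (2.3−3.6)² = 0.49 + 1.69 = 2.18
|ZE|² = (10.1−8.4)² + (2.3−1.7)² = 2.89 + 0.36 = 3.25
|ZF|² = (10.1−2)² + (2.3−7.2)² = 65.61 + 24.01 = 89.62
|ZG|² = (10.1−8)² + (2.3−2.7)² = 4.41 + 0.16 = 4.57
|ZH|² = (10.1−3)² + (2.3−3.3)² = 50.41 + 1 = 51.41
A is nearest.

A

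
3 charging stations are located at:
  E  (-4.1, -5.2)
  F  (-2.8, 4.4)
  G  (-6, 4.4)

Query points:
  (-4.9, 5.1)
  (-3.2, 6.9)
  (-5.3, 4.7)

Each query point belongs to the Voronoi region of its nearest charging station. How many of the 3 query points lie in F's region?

1

(-4.9, 5.1) — d² to each: E:106.73, F:4.9, G:1.7 → nearest is G
(-3.2, 6.9) — d² to each: E:147.22, F:6.41, G:14.09 → nearest is F
(-5.3, 4.7) — d² to each: E:99.45, F:6.34, G:0.58 → nearest is G
1 of the 3 points has F as nearest.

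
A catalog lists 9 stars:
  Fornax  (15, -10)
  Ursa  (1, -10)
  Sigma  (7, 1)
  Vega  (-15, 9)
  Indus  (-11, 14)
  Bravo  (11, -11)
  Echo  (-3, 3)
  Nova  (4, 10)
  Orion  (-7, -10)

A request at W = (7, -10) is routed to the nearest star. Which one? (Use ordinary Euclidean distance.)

Bravo

Since √ is increasing, it suffices to compare squared distances:
d²(W, Fornax) = (7−15)² + (-10−(-10))² = 64 + 0 = 64
d²(W, Ursa) = (7−1)² + (-10−(-10))² = 36 + 0 = 36
d²(W, Sigma) = (7−7)² + (-10−1)² = 0 + 121 = 121
d²(W, Vega) = (7−(-15))² + (-10−9)² = 484 + 361 = 845
d²(W, Indus) = (7−(-11))² + (-10−14)² = 324 + 576 = 900
d²(W, Bravo) = (7−11)² + (-10−(-11))² = 16 + 1 = 17
d²(W, Echo) = (7−(-3))² + (-10−3)² = 100 + 169 = 269
d²(W, Nova) = (7−4)² + (-10−10)² = 9 + 400 = 409
d²(W, Orion) = (7−(-7))² + (-10−(-10))² = 196 + 0 = 196
Bravo is nearest.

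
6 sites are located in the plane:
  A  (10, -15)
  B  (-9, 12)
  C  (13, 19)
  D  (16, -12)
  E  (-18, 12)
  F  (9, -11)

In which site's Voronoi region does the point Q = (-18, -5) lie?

E

Squared Euclidean distances:
|QA|² = (-18−10)² + (-5−(-15))² = 784 + 100 = 884
|QB|² = (-18−(-9))² + (-5−12)² = 81 + 289 = 370
|QC|² = (-18−13)² + (-5−19)² = 961 + 576 = 1537
|QD|² = (-18−16)² + (-5−(-12))² = 1156 + 49 = 1205
|QE|² = (-18−(-18))² + (-5−12)² = 0 + 289 = 289
|QF|² = (-18−9)² + (-5−(-11))² = 729 + 36 = 765
Minimum is at E.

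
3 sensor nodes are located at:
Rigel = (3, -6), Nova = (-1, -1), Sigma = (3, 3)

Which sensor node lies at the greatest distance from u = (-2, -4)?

Squared Euclidean distances:
d²(u, Rigel) = 25 + 4 = 29
d²(u, Nova) = 1 + 9 = 10
d²(u, Sigma) = 25 + 49 = 74
The largest is to Sigma.

Sigma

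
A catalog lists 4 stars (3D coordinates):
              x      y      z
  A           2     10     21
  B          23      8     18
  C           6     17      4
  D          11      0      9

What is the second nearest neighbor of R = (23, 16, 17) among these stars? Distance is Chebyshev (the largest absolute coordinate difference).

d(R,A) = max(21, 6, 4) = 21
d(R,B) = max(0, 8, 1) = 8
d(R,C) = max(17, 1, 13) = 17
d(R,D) = max(12, 16, 8) = 16
Sorted ascending: B, D, C, … — the second-nearest is D.

D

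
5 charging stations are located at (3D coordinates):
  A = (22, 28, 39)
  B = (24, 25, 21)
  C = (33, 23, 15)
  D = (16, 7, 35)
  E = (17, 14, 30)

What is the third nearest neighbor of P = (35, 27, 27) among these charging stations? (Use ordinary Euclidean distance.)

Since √ is increasing, it suffices to compare squared distances:
|PA|² = 169 + 1 + 144 = 314
|PB|² = 121 + 4 + 36 = 161
|PC|² = 4 + 16 + 144 = 164
|PD|² = 361 + 400 + 64 = 825
|PE|² = 324 + 169 + 9 = 502
Sorted ascending: B, C, A, E, … — the third-nearest is A.

A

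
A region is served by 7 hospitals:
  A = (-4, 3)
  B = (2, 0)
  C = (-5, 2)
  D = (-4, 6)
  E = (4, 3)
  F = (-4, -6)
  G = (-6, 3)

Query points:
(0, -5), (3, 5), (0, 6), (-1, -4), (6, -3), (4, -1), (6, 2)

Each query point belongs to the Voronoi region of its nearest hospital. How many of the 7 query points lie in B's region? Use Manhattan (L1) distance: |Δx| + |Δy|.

2

(0, -5) — d to each: A:12, B:7, C:12, D:15, E:12, F:5, G:14 → nearest is F
(3, 5) — d to each: A:9, B:6, C:11, D:8, E:3, F:18, G:11 → nearest is E
(0, 6) — d to each: A:7, B:8, C:9, D:4, E:7, F:16, G:9 → nearest is D
(-1, -4) — d to each: A:10, B:7, C:10, D:13, E:12, F:5, G:12 → nearest is F
(6, -3) — d to each: A:16, B:7, C:16, D:19, E:8, F:13, G:18 → nearest is B
(4, -1) — d to each: A:12, B:3, C:12, D:15, E:4, F:13, G:14 → nearest is B
(6, 2) — d to each: A:11, B:6, C:11, D:14, E:3, F:18, G:13 → nearest is E
2 of the 7 points have B as nearest.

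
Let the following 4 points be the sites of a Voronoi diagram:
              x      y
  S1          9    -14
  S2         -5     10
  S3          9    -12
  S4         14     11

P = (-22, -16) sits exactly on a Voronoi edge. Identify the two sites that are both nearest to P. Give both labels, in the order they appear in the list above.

S1 and S2

Squared distances from P to each site:
|PS1|² = (-22−9)² + (-16−(-14))² = 961 + 4 = 965
|PS2|² = (-22−(-5))² + (-16−10)² = 289 + 676 = 965
|PS3|² = (-22−9)² + (-16−(-12))² = 961 + 16 = 977
|PS4|² = (-22−14)² + (-16−11)² = 1296 + 729 = 2025
P is equidistant from S1 and S2 (both at squared distance 965), and every other site is strictly farther — so P lies on the S1–S2 Voronoi edge.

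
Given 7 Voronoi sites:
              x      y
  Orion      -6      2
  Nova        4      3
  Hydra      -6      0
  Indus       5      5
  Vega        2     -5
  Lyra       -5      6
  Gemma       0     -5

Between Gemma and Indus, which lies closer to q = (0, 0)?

Gemma

Compare squared distances:
d²(q, Gemma) = (0−0)² + (0−(-5))² = 0 + 25 = 25
d²(q, Indus) = (0−5)² + (0−5)² = 25 + 25 = 50
25 < 50, so Gemma is closer.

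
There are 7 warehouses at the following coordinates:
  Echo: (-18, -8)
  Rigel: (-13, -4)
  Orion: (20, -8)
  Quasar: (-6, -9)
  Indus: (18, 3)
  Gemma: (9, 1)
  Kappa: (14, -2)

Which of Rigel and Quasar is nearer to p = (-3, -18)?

Quasar

Compare squared distances:
d²(p, Rigel) = (-3−(-13))² + (-18−(-4))² = 100 + 196 = 296
d²(p, Quasar) = (-3−(-6))² + (-18−(-9))² = 9 + 81 = 90
296 > 90, so Quasar is closer.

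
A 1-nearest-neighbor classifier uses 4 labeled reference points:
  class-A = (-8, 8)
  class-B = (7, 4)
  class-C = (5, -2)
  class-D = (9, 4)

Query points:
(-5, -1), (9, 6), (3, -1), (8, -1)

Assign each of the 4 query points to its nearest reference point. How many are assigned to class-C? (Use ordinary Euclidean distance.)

(-5, -1) — d² to each: class-A:90, class-B:169, class-C:101, class-D:221 → nearest is class-A
(9, 6) — d² to each: class-A:293, class-B:8, class-C:80, class-D:4 → nearest is class-D
(3, -1) — d² to each: class-A:202, class-B:41, class-C:5, class-D:61 → nearest is class-C
(8, -1) — d² to each: class-A:337, class-B:26, class-C:10, class-D:26 → nearest is class-C
2 of the 4 points have class-C as nearest.

2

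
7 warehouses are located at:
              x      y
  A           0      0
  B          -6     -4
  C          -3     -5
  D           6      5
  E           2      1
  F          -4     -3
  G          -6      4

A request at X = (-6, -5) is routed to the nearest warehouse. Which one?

Squared Euclidean distances:
|XA|² = (-6−0)² + (-5−0)² = 36 + 25 = 61
|XB|² = (-6−(-6))² + (-5−(-4))² = 0 + 1 = 1
|XC|² = (-6−(-3))² + (-5−(-5))² = 9 + 0 = 9
|XD|² = (-6−6)² + (-5−5)² = 144 + 100 = 244
|XE|² = (-6−2)² + (-5−1)² = 64 + 36 = 100
|XF|² = (-6−(-4))² + (-5−(-3))² = 4 + 4 = 8
|XG|² = (-6−(-6))² + (-5−4)² = 0 + 81 = 81
B is nearest.

B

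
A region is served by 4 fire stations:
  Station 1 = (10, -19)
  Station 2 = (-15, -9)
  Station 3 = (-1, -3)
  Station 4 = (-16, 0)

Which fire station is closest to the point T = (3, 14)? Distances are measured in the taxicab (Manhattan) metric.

Station 3

d(T, Station 1) = |3−10| + |14−(-19)| = 7 + 33 = 40
d(T, Station 2) = |3−(-15)| + |14−(-9)| = 18 + 23 = 41
d(T, Station 3) = |3−(-1)| + |14−(-3)| = 4 + 17 = 21
d(T, Station 4) = |3−(-16)| + |14−0| = 19 + 14 = 33
Station 3 is nearest.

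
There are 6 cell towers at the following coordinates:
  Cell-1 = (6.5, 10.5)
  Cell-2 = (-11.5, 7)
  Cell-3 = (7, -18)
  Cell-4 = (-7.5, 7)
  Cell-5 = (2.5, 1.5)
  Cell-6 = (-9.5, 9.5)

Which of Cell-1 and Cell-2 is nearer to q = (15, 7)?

Compare squared distances:
d²(q, Cell-1) = (15−6.5)² + (7−10.5)² = 72.25 + 12.25 = 84.5
d²(q, Cell-2) = (15−(-11.5))² + (7−7)² = 702.25 + 0 = 702.25
84.5 < 702.25, so Cell-1 is closer.

Cell-1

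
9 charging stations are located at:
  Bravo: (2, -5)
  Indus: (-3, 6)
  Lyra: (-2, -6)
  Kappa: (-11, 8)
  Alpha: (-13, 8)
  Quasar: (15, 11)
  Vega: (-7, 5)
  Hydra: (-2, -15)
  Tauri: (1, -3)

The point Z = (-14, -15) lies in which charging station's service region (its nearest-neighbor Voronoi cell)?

Compare squared distances (the ordering matches that of the actual distances):
d²(Z, Bravo) = 256 + 100 = 356
d²(Z, Indus) = 121 + 441 = 562
d²(Z, Lyra) = 144 + 81 = 225
d²(Z, Kappa) = 9 + 529 = 538
d²(Z, Alpha) = 1 + 529 = 530
d²(Z, Quasar) = 841 + 676 = 1517
d²(Z, Vega) = 49 + 400 = 449
d²(Z, Hydra) = 144 + 0 = 144
d²(Z, Tauri) = 225 + 144 = 369
Minimum is at Hydra.

Hydra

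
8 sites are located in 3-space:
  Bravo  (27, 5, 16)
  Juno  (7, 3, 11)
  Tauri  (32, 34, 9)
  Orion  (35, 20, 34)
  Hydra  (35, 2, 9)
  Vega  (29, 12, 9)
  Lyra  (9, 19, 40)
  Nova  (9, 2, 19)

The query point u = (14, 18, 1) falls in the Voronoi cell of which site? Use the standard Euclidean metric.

Vega

Compare squared distances (the ordering matches that of the actual distances):
d²(u, Bravo) = 169 + 169 + 225 = 563
d²(u, Juno) = 49 + 225 + 100 = 374
d²(u, Tauri) = 324 + 256 + 64 = 644
d²(u, Orion) = 441 + 4 + 1089 = 1534
d²(u, Hydra) = 441 + 256 + 64 = 761
d²(u, Vega) = 225 + 36 + 64 = 325
d²(u, Lyra) = 25 + 1 + 1521 = 1547
d²(u, Nova) = 25 + 256 + 324 = 605
Minimum is at Vega.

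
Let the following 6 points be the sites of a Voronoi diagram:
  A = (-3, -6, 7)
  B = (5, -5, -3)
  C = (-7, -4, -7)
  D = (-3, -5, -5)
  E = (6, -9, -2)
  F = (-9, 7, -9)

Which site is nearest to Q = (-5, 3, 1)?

D

Since √ is increasing, it suffices to compare squared distances:
|QA|² = 4 + 81 + 36 = 121
|QB|² = 100 + 64 + 16 = 180
|QC|² = 4 + 49 + 64 = 117
|QD|² = 4 + 64 + 36 = 104
|QE|² = 121 + 144 + 9 = 274
|QF|² = 16 + 16 + 100 = 132
The smallest is to D, so Q lies in the Voronoi region of D.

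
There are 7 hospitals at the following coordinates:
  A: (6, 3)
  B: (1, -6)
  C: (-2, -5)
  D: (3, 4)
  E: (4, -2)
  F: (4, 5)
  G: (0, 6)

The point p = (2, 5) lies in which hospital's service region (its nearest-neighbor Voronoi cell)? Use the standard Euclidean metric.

D

Since √ is increasing, it suffices to compare squared distances:
|pA|² = (2−6)² + (5−3)² = 16 + 4 = 20
|pB|² = (2−1)² + (5−(-6))² = 1 + 121 = 122
|pC|² = (2−(-2))² + (5−(-5))² = 16 + 100 = 116
|pD|² = (2−3)² + (5−4)² = 1 + 1 = 2
|pE|² = (2−4)² + (5−(-2))² = 4 + 49 = 53
|pF|² = (2−4)² + (5−5)² = 4 + 0 = 4
|pG|² = (2−0)² + (5−6)² = 4 + 1 = 5
D is nearest.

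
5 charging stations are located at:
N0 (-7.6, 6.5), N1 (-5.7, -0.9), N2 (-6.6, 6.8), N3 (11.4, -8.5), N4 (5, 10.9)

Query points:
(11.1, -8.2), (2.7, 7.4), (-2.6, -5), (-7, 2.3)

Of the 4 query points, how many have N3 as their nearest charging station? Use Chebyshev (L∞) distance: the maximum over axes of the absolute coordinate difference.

1

(11.1, -8.2) — d to each: N0:18.7, N1:16.8, N2:17.7, N3:0.3, N4:19.1 → nearest is N3
(2.7, 7.4) — d to each: N0:10.3, N1:8.4, N2:9.3, N3:15.9, N4:3.5 → nearest is N4
(-2.6, -5) — d to each: N0:11.5, N1:4.1, N2:11.8, N3:14, N4:15.9 → nearest is N1
(-7, 2.3) — d to each: N0:4.2, N1:3.2, N2:4.5, N3:18.4, N4:12 → nearest is N1
1 of the 4 points has N3 as nearest.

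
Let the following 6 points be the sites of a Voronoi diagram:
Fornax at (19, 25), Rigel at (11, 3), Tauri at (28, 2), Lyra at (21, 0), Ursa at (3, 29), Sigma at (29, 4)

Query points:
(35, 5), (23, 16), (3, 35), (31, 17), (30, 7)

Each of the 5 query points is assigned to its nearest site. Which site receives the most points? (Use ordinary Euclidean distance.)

Sigma

(35, 5) — d² to each: Fornax:656, Rigel:580, Tauri:58, Lyra:221, Ursa:1600, Sigma:37 → nearest is Sigma
(23, 16) — d² to each: Fornax:97, Rigel:313, Tauri:221, Lyra:260, Ursa:569, Sigma:180 → nearest is Fornax
(3, 35) — d² to each: Fornax:356, Rigel:1088, Tauri:1714, Lyra:1549, Ursa:36, Sigma:1637 → nearest is Ursa
(31, 17) — d² to each: Fornax:208, Rigel:596, Tauri:234, Lyra:389, Ursa:928, Sigma:173 → nearest is Sigma
(30, 7) — d² to each: Fornax:445, Rigel:377, Tauri:29, Lyra:130, Ursa:1213, Sigma:10 → nearest is Sigma
Tally — Fornax:1, Ursa:1, Sigma:3. Sigma captures the most (3).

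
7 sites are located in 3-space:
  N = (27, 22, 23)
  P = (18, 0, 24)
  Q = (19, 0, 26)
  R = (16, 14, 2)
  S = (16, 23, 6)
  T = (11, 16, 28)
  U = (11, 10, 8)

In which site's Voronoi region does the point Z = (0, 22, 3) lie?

Since √ is increasing, it suffices to compare squared distances:
|ZN|² = (0−27)² + (22−22)² + (3−23)² = 729 + 0 + 400 = 1129
|ZP|² = (0−18)² + (22−0)² + (3−24)² = 324 + 484 + 441 = 1249
|ZQ|² = (0−19)² + (22−0)² + (3−26)² = 361 + 484 + 529 = 1374
|ZR|² = (0−16)² + (22−14)² + (3−2)² = 256 + 64 + 1 = 321
|ZS|² = (0−16)² + (22−23)² + (3−6)² = 256 + 1 + 9 = 266
|ZT|² = (0−11)² + (22−16)² + (3−28)² = 121 + 36 + 625 = 782
|ZU|² = (0−11)² + (22−10)² + (3−8)² = 121 + 144 + 25 = 290
S is nearest.

S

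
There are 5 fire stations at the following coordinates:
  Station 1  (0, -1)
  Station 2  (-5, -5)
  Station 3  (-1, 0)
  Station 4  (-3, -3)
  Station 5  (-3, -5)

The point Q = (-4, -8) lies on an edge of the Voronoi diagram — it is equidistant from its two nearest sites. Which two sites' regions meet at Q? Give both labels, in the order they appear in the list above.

Squared distances from Q to each site:
d²(Q, Station 1) = (-4−0)² + (-8−(-1))² = 16 + 49 = 65
d²(Q, Station 2) = (-4−(-5))² + (-8−(-5))² = 1 + 9 = 10
d²(Q, Station 3) = (-4−(-1))² + (-8−0)² = 9 + 64 = 73
d²(Q, Station 4) = (-4−(-3))² + (-8−(-3))² = 1 + 25 = 26
d²(Q, Station 5) = (-4−(-3))² + (-8−(-5))² = 1 + 9 = 10
Q is equidistant from Station 2 and Station 5 (both at squared distance 10), and every other site is strictly farther — so Q lies on the Station 2–Station 5 Voronoi edge.

Station 2 and Station 5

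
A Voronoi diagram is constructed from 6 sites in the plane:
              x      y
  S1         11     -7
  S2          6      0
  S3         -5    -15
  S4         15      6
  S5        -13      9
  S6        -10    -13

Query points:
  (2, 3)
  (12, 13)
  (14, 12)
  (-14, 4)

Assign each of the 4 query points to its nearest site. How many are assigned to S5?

(2, 3) — d² to each: S1:181, S2:25, S3:373, S4:178, S5:261, S6:400 → nearest is S2
(12, 13) — d² to each: S1:401, S2:205, S3:1073, S4:58, S5:641, S6:1160 → nearest is S4
(14, 12) — d² to each: S1:370, S2:208, S3:1090, S4:37, S5:738, S6:1201 → nearest is S4
(-14, 4) — d² to each: S1:746, S2:416, S3:442, S4:845, S5:26, S6:305 → nearest is S5
1 of the 4 points has S5 as nearest.

1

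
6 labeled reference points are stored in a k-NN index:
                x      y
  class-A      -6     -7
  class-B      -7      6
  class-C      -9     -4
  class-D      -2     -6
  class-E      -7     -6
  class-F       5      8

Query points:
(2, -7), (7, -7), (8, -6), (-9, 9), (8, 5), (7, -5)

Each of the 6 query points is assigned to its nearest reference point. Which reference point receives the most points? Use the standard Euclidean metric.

class-D

(2, -7) — d² to each: class-A:64, class-B:250, class-C:130, class-D:17, class-E:82, class-F:234 → nearest is class-D
(7, -7) — d² to each: class-A:169, class-B:365, class-C:265, class-D:82, class-E:197, class-F:229 → nearest is class-D
(8, -6) — d² to each: class-A:197, class-B:369, class-C:293, class-D:100, class-E:225, class-F:205 → nearest is class-D
(-9, 9) — d² to each: class-A:265, class-B:13, class-C:169, class-D:274, class-E:229, class-F:197 → nearest is class-B
(8, 5) — d² to each: class-A:340, class-B:226, class-C:370, class-D:221, class-E:346, class-F:18 → nearest is class-F
(7, -5) — d² to each: class-A:173, class-B:317, class-C:257, class-D:82, class-E:197, class-F:173 → nearest is class-D
Tally — class-B:1, class-D:4, class-F:1. class-D captures the most (4).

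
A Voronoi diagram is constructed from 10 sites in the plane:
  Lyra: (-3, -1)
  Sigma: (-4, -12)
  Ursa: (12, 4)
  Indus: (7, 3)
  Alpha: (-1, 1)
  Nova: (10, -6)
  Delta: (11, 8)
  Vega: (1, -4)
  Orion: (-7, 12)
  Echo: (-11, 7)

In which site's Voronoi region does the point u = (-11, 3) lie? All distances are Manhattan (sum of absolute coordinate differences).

d(u, Lyra) = 8 + 4 = 12
d(u, Sigma) = 7 + 15 = 22
d(u, Ursa) = 23 + 1 = 24
d(u, Indus) = 18 + 0 = 18
d(u, Alpha) = 10 + 2 = 12
d(u, Nova) = 21 + 9 = 30
d(u, Delta) = 22 + 5 = 27
d(u, Vega) = 12 + 7 = 19
d(u, Orion) = 4 + 9 = 13
d(u, Echo) = 0 + 4 = 4
Echo is nearest.

Echo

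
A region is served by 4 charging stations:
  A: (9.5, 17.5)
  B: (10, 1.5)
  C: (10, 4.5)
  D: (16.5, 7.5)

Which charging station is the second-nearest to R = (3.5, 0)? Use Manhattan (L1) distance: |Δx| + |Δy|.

d(R,A) = |3.5−9.5| + |0−17.5| = 6 + 17.5 = 23.5
d(R,B) = |3.5−10| + |0−1.5| = 6.5 + 1.5 = 8
d(R,C) = |3.5−10| + |0−4.5| = 6.5 + 4.5 = 11
d(R,D) = |3.5−16.5| + |0−7.5| = 13 + 7.5 = 20.5
Sorted ascending: B, C, D, … — the second-nearest is C.

C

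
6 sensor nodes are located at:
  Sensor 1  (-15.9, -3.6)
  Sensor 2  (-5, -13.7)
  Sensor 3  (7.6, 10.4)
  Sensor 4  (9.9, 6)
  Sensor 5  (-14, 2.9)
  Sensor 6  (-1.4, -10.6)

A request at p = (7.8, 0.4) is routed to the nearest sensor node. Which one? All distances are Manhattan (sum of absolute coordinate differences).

Sensor 4

d(p, Sensor 1) = 23.7 + 4 = 27.7
d(p, Sensor 2) = 12.8 + 14.1 = 26.9
d(p, Sensor 3) = 0.2 + 10 = 10.2
d(p, Sensor 4) = 2.1 + 5.6 = 7.7
d(p, Sensor 5) = 21.8 + 2.5 = 24.3
d(p, Sensor 6) = 9.2 + 11 = 20.2
The smallest is to Sensor 4, so p lies in the Voronoi region of Sensor 4.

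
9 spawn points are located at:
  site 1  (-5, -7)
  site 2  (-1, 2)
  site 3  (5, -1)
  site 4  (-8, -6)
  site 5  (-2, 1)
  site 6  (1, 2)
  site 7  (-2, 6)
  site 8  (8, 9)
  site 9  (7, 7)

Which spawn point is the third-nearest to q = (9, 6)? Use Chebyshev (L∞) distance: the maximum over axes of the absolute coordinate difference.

d(q, site 1) = max(14, 13) = 14
d(q, site 2) = max(10, 4) = 10
d(q, site 3) = max(4, 7) = 7
d(q, site 4) = max(17, 12) = 17
d(q, site 5) = max(11, 5) = 11
d(q, site 6) = max(8, 4) = 8
d(q, site 7) = max(11, 0) = 11
d(q, site 8) = max(1, 3) = 3
d(q, site 9) = max(2, 1) = 2
Sorted ascending: site 9, site 8, site 3, site 6, … — the third-nearest is site 3.

site 3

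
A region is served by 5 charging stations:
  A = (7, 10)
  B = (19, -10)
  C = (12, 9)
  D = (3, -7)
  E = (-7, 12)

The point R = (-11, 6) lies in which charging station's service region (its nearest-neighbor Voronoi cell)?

Compare squared distances (the ordering matches that of the actual distances):
|RA|² = 324 + 16 = 340
|RB|² = 900 + 256 = 1156
|RC|² = 529 + 9 = 538
|RD|² = 196 + 169 = 365
|RE|² = 16 + 36 = 52
E is nearest.

E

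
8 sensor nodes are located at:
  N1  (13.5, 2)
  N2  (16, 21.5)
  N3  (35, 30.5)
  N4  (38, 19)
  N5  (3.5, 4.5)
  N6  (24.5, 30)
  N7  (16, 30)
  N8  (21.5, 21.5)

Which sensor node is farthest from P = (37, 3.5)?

N7

Since √ is increasing, it suffices to compare squared distances:
|PN1|² = 552.25 + 2.25 = 554.5
|PN2|² = 441 + 324 = 765
|PN3|² = 4 + 729 = 733
|PN4|² = 1 + 240.25 = 241.25
|PN5|² = 1122.25 + 1 = 1123.25
|PN6|² = 156.25 + 702.25 = 858.5
|PN7|² = 441 + 702.25 = 1143.25
|PN8|² = 240.25 + 324 = 564.25
The largest is to N7.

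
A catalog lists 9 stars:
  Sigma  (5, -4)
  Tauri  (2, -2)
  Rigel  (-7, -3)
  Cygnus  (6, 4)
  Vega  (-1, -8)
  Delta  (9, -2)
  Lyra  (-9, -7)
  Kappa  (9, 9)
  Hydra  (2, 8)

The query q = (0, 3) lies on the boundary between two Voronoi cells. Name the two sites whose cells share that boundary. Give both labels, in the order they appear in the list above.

Squared distances from q to each site:
d²(q, Sigma) = 25 + 49 = 74
d²(q, Tauri) = 4 + 25 = 29
d²(q, Rigel) = 49 + 36 = 85
d²(q, Cygnus) = 36 + 1 = 37
d²(q, Vega) = 1 + 121 = 122
d²(q, Delta) = 81 + 25 = 106
d²(q, Lyra) = 81 + 100 = 181
d²(q, Kappa) = 81 + 36 = 117
d²(q, Hydra) = 4 + 25 = 29
q is equidistant from Tauri and Hydra (both at squared distance 29), and every other site is strictly farther — so q lies on the Tauri–Hydra Voronoi edge.

Tauri and Hydra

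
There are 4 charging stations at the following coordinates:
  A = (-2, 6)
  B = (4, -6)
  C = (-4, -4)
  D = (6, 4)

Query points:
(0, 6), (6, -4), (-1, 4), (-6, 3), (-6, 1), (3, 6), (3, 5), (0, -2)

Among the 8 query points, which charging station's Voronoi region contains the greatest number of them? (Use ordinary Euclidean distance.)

A

(0, 6) — d² to each: A:4, B:160, C:116, D:40 → nearest is A
(6, -4) — d² to each: A:164, B:8, C:100, D:64 → nearest is B
(-1, 4) — d² to each: A:5, B:125, C:73, D:49 → nearest is A
(-6, 3) — d² to each: A:25, B:181, C:53, D:145 → nearest is A
(-6, 1) — d² to each: A:41, B:149, C:29, D:153 → nearest is C
(3, 6) — d² to each: A:25, B:145, C:149, D:13 → nearest is D
(3, 5) — d² to each: A:26, B:122, C:130, D:10 → nearest is D
(0, -2) — d² to each: A:68, B:32, C:20, D:72 → nearest is C
Tally — A:3, B:1, C:2, D:2. A captures the most (3).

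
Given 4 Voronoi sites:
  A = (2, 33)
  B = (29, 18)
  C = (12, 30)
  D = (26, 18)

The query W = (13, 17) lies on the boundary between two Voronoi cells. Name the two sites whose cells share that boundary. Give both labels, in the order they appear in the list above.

Squared distances from W to each site:
|WA|² = (13−2)² + (17−33)² = 121 + 256 = 377
|WB|² = (13−29)² + (17−18)² = 256 + 1 = 257
|WC|² = (13−12)² + (17−30)² = 1 + 169 = 170
|WD|² = (13−26)² + (17−18)² = 169 + 1 = 170
W is equidistant from C and D (both at squared distance 170), and every other site is strictly farther — so W lies on the C–D Voronoi edge.

C and D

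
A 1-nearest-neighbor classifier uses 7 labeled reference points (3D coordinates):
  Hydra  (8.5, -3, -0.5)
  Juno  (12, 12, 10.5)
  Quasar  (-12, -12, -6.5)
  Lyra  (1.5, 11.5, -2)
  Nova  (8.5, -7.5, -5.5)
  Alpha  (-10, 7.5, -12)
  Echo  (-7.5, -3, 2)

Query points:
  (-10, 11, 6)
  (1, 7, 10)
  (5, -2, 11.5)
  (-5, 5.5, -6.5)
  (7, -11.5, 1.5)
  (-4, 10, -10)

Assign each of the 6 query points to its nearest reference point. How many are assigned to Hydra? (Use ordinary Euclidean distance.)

(-10, 11, 6) — d² to each: Hydra:580.5, Juno:505.25, Quasar:689.25, Lyra:196.5, Nova:816.75, Alpha:336.25, Echo:218.25 → nearest is Lyra
(1, 7, 10) — d² to each: Hydra:266.5, Juno:146.25, Quasar:802.25, Lyra:164.5, Nova:506.75, Alpha:605.25, Echo:236.25 → nearest is Juno
(5, -2, 11.5) — d² to each: Hydra:157.25, Juno:246, Quasar:713, Lyra:376.75, Nova:331.5, Alpha:867.5, Echo:247.5 → nearest is Hydra
(-5, 5.5, -6.5) — d² to each: Hydra:290.5, Juno:620.25, Quasar:355.25, Lyra:98.5, Nova:352.25, Alpha:59.25, Echo:150.75 → nearest is Alpha
(7, -11.5, 1.5) — d² to each: Hydra:78.5, Juno:658.25, Quasar:425.25, Lyra:571.5, Nova:67.25, Alpha:832.25, Echo:282.75 → nearest is Nova
(-4, 10, -10) — d² to each: Hydra:415.5, Juno:680.25, Quasar:560.25, Lyra:96.5, Nova:482.75, Alpha:46.25, Echo:325.25 → nearest is Alpha
1 of the 6 points has Hydra as nearest.

1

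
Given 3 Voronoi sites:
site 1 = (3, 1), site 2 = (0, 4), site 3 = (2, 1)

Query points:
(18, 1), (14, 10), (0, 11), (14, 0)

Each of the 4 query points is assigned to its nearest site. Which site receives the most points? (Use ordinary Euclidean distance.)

site 1

(18, 1) — d² to each: site 1:225, site 2:333, site 3:256 → nearest is site 1
(14, 10) — d² to each: site 1:202, site 2:232, site 3:225 → nearest is site 1
(0, 11) — d² to each: site 1:109, site 2:49, site 3:104 → nearest is site 2
(14, 0) — d² to each: site 1:122, site 2:212, site 3:145 → nearest is site 1
Tally — site 1:3, site 2:1. site 1 captures the most (3).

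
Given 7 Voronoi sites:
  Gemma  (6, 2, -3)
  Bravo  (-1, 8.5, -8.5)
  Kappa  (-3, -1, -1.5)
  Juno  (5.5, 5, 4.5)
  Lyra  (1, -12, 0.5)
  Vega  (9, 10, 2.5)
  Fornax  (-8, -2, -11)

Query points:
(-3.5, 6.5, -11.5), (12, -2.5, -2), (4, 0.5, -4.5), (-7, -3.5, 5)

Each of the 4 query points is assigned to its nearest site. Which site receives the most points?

(-3.5, 6.5, -11.5) — d² to each: Gemma:182.75, Bravo:19.25, Kappa:156.5, Juno:339.25, Lyra:506.5, Vega:364.5, Fornax:92.75 → nearest is Bravo
(12, -2.5, -2) — d² to each: Gemma:57.25, Bravo:332.25, Kappa:227.5, Juno:140.75, Lyra:217.5, Vega:185.5, Fornax:481.25 → nearest is Gemma
(4, 0.5, -4.5) — d² to each: Gemma:8.5, Bravo:105, Kappa:60.25, Juno:103.5, Lyra:190.25, Vega:164.25, Fornax:192.5 → nearest is Gemma
(-7, -3.5, 5) — d² to each: Gemma:263.25, Bravo:362.25, Kappa:64.5, Juno:228.75, Lyra:156.5, Vega:444.5, Fornax:259.25 → nearest is Kappa
Tally — Gemma:2, Bravo:1, Kappa:1. Gemma captures the most (2).

Gemma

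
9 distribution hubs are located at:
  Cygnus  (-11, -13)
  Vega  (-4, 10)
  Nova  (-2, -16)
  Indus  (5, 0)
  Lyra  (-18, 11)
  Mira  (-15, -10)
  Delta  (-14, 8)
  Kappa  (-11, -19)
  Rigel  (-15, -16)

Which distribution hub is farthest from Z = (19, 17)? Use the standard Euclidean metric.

Squared Euclidean distances:
d²(Z, Cygnus) = (19−(-11))² + (17−(-13))² = 900 + 900 = 1800
d²(Z, Vega) = (19−(-4))² + (17−10)² = 529 + 49 = 578
d²(Z, Nova) = (19−(-2))² + (17−(-16))² = 441 + 1089 = 1530
d²(Z, Indus) = (19−5)² + (17−0)² = 196 + 289 = 485
d²(Z, Lyra) = (19−(-18))² + (17−11)² = 1369 + 36 = 1405
d²(Z, Mira) = (19−(-15))² + (17−(-10))² = 1156 + 729 = 1885
d²(Z, Delta) = (19−(-14))² + (17−8)² = 1089 + 81 = 1170
d²(Z, Kappa) = (19−(-11))² + (17−(-19))² = 900 + 1296 = 2196
d²(Z, Rigel) = (19−(-15))² + (17−(-16))² = 1156 + 1089 = 2245
The largest is to Rigel.

Rigel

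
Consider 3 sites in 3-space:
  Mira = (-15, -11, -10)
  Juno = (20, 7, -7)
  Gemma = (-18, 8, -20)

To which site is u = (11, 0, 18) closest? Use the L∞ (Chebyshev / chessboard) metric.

d(u, Mira) = max(26, 11, 28) = 28
d(u, Juno) = max(9, 7, 25) = 25
d(u, Gemma) = max(29, 8, 38) = 38
Minimum is at Juno.

Juno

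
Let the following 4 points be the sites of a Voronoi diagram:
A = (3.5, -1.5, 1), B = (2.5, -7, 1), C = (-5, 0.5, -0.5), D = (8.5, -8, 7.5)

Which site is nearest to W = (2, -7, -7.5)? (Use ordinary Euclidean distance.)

B

Squared Euclidean distances:
|WA|² = 2.25 + 30.25 + 72.25 = 104.75
|WB|² = 0.25 + 0 + 72.25 = 72.5
|WC|² = 49 + 56.25 + 49 = 154.25
|WD|² = 42.25 + 1 + 225 = 268.25
B is nearest.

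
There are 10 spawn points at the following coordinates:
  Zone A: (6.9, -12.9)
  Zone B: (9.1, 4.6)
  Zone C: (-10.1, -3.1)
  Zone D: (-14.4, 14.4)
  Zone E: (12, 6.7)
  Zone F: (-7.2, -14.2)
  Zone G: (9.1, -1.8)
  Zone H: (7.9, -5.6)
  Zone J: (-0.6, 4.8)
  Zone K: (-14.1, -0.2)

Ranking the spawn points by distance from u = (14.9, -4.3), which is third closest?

Zone B

Squared Euclidean distances:
d²(u, Zone A) = (14.9−6.9)² + (-4.3−(-12.9))² = 64 + 73.96 = 137.96
d²(u, Zone B) = (14.9−9.1)² + (-4.3−4.6)² = 33.64 + 79.21 = 112.85
d²(u, Zone C) = (14.9−(-10.1))² + (-4.3−(-3.1))² = 625 + 1.44 = 626.44
d²(u, Zone D) = (14.9−(-14.4))² + (-4.3−14.4)² = 858.49 + 349.69 = 1208.18
d²(u, Zone E) = (14.9−12)² + (-4.3−6.7)² = 8.41 + 121 = 129.41
d²(u, Zone F) = (14.9−(-7.2))² + (-4.3−(-14.2))² = 488.41 + 98.01 = 586.42
d²(u, Zone G) = (14.9−9.1)² + (-4.3−(-1.8))² = 33.64 + 6.25 = 39.89
d²(u, Zone H) = (14.9−7.9)² + (-4.3−(-5.6))² = 49 + 1.69 = 50.69
d²(u, Zone J) = (14.9−(-0.6))² + (-4.3−4.8)² = 240.25 + 82.81 = 323.06
d²(u, Zone K) = (14.9−(-14.1))² + (-4.3−(-0.2))² = 841 + 16.81 = 857.81
Sorted ascending: Zone G, Zone H, Zone B, Zone E, … — the third-nearest is Zone B.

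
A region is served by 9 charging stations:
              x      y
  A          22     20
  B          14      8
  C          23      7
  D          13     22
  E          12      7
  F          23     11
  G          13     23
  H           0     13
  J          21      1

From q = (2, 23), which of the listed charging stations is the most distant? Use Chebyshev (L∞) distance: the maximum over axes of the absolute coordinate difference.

d(q,A) = max(20, 3) = 20
d(q,B) = max(12, 15) = 15
d(q,C) = max(21, 16) = 21
d(q,D) = max(11, 1) = 11
d(q,E) = max(10, 16) = 16
d(q,F) = max(21, 12) = 21
d(q,G) = max(11, 0) = 11
d(q,H) = max(2, 10) = 10
d(q,J) = max(19, 22) = 22
The largest is to J.

J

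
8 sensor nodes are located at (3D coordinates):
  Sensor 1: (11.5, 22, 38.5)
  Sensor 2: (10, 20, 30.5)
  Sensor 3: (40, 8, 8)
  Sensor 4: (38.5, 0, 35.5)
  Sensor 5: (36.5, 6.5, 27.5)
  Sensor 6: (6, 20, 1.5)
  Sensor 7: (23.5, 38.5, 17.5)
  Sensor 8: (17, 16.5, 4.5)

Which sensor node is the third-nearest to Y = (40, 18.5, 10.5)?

Squared Euclidean distances:
d²(Y, Sensor 1) = (40−11.5)² + (18.5−22)² + (10.5−38.5)² = 812.25 + 12.25 + 784 = 1608.5
d²(Y, Sensor 2) = (40−10)² + (18.5−20)² + (10.5−30.5)² = 900 + 2.25 + 400 = 1302.25
d²(Y, Sensor 3) = (40−40)² + (18.5−8)² + (10.5−8)² = 0 + 110.25 + 6.25 = 116.5
d²(Y, Sensor 4) = (40−38.5)² + (18.5−0)² + (10.5−35.5)² = 2.25 + 342.25 + 625 = 969.5
d²(Y, Sensor 5) = (40−36.5)² + (18.5−6.5)² + (10.5−27.5)² = 12.25 + 144 + 289 = 445.25
d²(Y, Sensor 6) = (40−6)² + (18.5−20)² + (10.5−1.5)² = 1156 + 2.25 + 81 = 1239.25
d²(Y, Sensor 7) = (40−23.5)² + (18.5−38.5)² + (10.5−17.5)² = 272.25 + 400 + 49 = 721.25
d²(Y, Sensor 8) = (40−17)² + (18.5−16.5)² + (10.5−4.5)² = 529 + 4 + 36 = 569
Sorted ascending: Sensor 3, Sensor 5, Sensor 8, Sensor 7, … — the third-nearest is Sensor 8.

Sensor 8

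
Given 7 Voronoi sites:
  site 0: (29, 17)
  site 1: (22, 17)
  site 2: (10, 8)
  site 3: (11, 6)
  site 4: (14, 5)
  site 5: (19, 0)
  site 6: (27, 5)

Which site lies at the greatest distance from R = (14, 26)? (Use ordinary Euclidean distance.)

Since √ is increasing, it suffices to compare squared distances:
d²(R, site 0) = (14−29)² + (26−17)² = 225 + 81 = 306
d²(R, site 1) = (14−22)² + (26−17)² = 64 + 81 = 145
d²(R, site 2) = (14−10)² + (26−8)² = 16 + 324 = 340
d²(R, site 3) = (14−11)² + (26−6)² = 9 + 400 = 409
d²(R, site 4) = (14−14)² + (26−5)² = 0 + 441 = 441
d²(R, site 5) = (14−19)² + (26−0)² = 25 + 676 = 701
d²(R, site 6) = (14−27)² + (26−5)² = 169 + 441 = 610
The largest is to site 5.

site 5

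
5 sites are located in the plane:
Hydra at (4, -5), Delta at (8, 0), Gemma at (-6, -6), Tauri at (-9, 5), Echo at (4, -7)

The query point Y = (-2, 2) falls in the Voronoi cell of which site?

Tauri

Compare squared distances (the ordering matches that of the actual distances):
d²(Y, Hydra) = (-2−4)² + (2−(-5))² = 36 + 49 = 85
d²(Y, Delta) = (-2−8)² + (2−0)² = 100 + 4 = 104
d²(Y, Gemma) = (-2−(-6))² + (2−(-6))² = 16 + 64 = 80
d²(Y, Tauri) = (-2−(-9))² + (2−5)² = 49 + 9 = 58
d²(Y, Echo) = (-2−4)² + (2−(-7))² = 36 + 81 = 117
Tauri is nearest.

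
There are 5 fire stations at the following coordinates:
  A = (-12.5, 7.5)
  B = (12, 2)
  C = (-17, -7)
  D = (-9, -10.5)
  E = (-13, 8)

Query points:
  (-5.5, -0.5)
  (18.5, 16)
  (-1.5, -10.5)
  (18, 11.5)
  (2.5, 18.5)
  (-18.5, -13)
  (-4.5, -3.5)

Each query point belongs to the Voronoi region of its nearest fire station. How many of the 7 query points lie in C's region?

(-5.5, -0.5) — d² to each: A:113, B:312.5, C:174.5, D:112.25, E:128.5 → nearest is D
(18.5, 16) — d² to each: A:1033.25, B:238.25, C:1789.25, D:1458.5, E:1056.25 → nearest is B
(-1.5, -10.5) — d² to each: A:445, B:338.5, C:252.5, D:56.25, E:474.5 → nearest is D
(18, 11.5) — d² to each: A:946.25, B:126.25, C:1567.25, D:1213, E:973.25 → nearest is B
(2.5, 18.5) — d² to each: A:346, B:362.5, C:1030.5, D:973.25, E:350.5 → nearest is A
(-18.5, -13) — d² to each: A:456.25, B:1155.25, C:38.25, D:96.5, E:471.25 → nearest is C
(-4.5, -3.5) — d² to each: A:185, B:302.5, C:168.5, D:69.25, E:204.5 → nearest is D
1 of the 7 points has C as nearest.

1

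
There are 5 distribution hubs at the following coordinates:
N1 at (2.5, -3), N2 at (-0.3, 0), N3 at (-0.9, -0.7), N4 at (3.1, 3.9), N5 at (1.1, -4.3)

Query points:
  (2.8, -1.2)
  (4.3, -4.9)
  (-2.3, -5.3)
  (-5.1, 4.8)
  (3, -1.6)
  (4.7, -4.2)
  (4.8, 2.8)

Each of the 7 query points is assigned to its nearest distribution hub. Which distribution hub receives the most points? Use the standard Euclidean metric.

(2.8, -1.2) — d² to each: N1:3.33, N2:11.05, N3:13.94, N4:26.1, N5:12.5 → nearest is N1
(4.3, -4.9) — d² to each: N1:6.85, N2:45.17, N3:44.68, N4:78.88, N5:10.6 → nearest is N1
(-2.3, -5.3) — d² to each: N1:28.33, N2:32.09, N3:23.12, N4:113.8, N5:12.56 → nearest is N5
(-5.1, 4.8) — d² to each: N1:118.6, N2:46.08, N3:47.89, N4:68.05, N5:121.25 → nearest is N2
(3, -1.6) — d² to each: N1:2.21, N2:13.45, N3:16.02, N4:30.26, N5:10.9 → nearest is N1
(4.7, -4.2) — d² to each: N1:6.28, N2:42.64, N3:43.61, N4:68.17, N5:12.97 → nearest is N1
(4.8, 2.8) — d² to each: N1:38.93, N2:33.85, N3:44.74, N4:4.1, N5:64.1 → nearest is N4
Tally — N1:4, N2:1, N4:1, N5:1. N1 captures the most (4).

N1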